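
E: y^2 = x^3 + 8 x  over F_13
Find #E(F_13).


For each x in F_13, count y with y^2 = x^3 + 8 x + 0 mod 13:
  x = 0: RHS = 0, y in [0]  -> 1 point(s)
  x = 1: RHS = 9, y in [3, 10]  -> 2 point(s)
  x = 3: RHS = 12, y in [5, 8]  -> 2 point(s)
  x = 5: RHS = 9, y in [3, 10]  -> 2 point(s)
  x = 6: RHS = 4, y in [2, 11]  -> 2 point(s)
  x = 7: RHS = 9, y in [3, 10]  -> 2 point(s)
  x = 8: RHS = 4, y in [2, 11]  -> 2 point(s)
  x = 10: RHS = 1, y in [1, 12]  -> 2 point(s)
  x = 12: RHS = 4, y in [2, 11]  -> 2 point(s)
Affine points: 17. Add the point at infinity: total = 18.

#E(F_13) = 18


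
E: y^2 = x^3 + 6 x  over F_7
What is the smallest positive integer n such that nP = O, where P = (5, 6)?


Compute successive multiples of P until we hit O:
  1P = (5, 6)
  2P = (1, 0)
  3P = (5, 1)
  4P = O

ord(P) = 4


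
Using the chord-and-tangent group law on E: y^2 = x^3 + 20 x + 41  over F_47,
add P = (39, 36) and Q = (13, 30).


P != Q, so use the chord formula.
s = (y2 - y1) / (x2 - x1) = (41) / (21) mod 47 = 40
x3 = s^2 - x1 - x2 mod 47 = 40^2 - 39 - 13 = 44
y3 = s (x1 - x3) - y1 mod 47 = 40 * (39 - 44) - 36 = 46

P + Q = (44, 46)


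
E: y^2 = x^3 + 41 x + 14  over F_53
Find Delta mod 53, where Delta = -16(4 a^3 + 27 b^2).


4 a^3 + 27 b^2 = 4*41^3 + 27*14^2 = 275684 + 5292 = 280976
Delta = -16 * (280976) = -4495616
Delta mod 53 = 3

Delta = 3 (mod 53)


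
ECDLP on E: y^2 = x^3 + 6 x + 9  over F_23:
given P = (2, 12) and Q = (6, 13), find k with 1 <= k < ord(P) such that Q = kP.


Enumerate multiples of P until we hit Q = (6, 13):
  1P = (2, 12)
  2P = (21, 14)
  3P = (6, 13)
Match found at i = 3.

k = 3


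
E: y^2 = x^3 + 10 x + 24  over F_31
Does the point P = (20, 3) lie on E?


Check whether y^2 = x^3 + 10 x + 24 (mod 31) for (x, y) = (20, 3).
LHS: y^2 = 3^2 mod 31 = 9
RHS: x^3 + 10 x + 24 = 20^3 + 10*20 + 24 mod 31 = 9
LHS = RHS

Yes, on the curve


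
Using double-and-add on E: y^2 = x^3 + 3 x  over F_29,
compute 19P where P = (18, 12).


k = 19 = 10011_2 (binary, LSB first: 11001)
Double-and-add from P = (18, 12):
  bit 0 = 1: acc = O + (18, 12) = (18, 12)
  bit 1 = 1: acc = (18, 12) + (28, 24) = (3, 6)
  bit 2 = 0: acc unchanged = (3, 6)
  bit 3 = 0: acc unchanged = (3, 6)
  bit 4 = 1: acc = (3, 6) + (1, 27) = (12, 16)

19P = (12, 16)


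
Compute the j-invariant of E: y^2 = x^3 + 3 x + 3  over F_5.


Delta = -16(4 a^3 + 27 b^2) mod 5 = 4
-1728 * (4 a)^3 = -1728 * (4*3)^3 mod 5 = 1
j = 1 * 4^(-1) mod 5 = 4

j = 4 (mod 5)


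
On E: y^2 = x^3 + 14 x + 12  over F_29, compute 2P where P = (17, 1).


Doubling: s = (3 x1^2 + a) / (2 y1)
s = (3*17^2 + 14) / (2*1) mod 29 = 20
x3 = s^2 - 2 x1 mod 29 = 20^2 - 2*17 = 18
y3 = s (x1 - x3) - y1 mod 29 = 20 * (17 - 18) - 1 = 8

2P = (18, 8)


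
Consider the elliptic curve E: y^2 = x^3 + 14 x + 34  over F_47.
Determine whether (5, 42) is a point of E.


Check whether y^2 = x^3 + 14 x + 34 (mod 47) for (x, y) = (5, 42).
LHS: y^2 = 42^2 mod 47 = 25
RHS: x^3 + 14 x + 34 = 5^3 + 14*5 + 34 mod 47 = 41
LHS != RHS

No, not on the curve


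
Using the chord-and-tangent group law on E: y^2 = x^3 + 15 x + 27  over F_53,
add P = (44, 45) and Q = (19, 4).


P != Q, so use the chord formula.
s = (y2 - y1) / (x2 - x1) = (12) / (28) mod 53 = 8
x3 = s^2 - x1 - x2 mod 53 = 8^2 - 44 - 19 = 1
y3 = s (x1 - x3) - y1 mod 53 = 8 * (44 - 1) - 45 = 34

P + Q = (1, 34)


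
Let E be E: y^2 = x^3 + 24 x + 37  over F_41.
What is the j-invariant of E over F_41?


Delta = -16(4 a^3 + 27 b^2) mod 41 = 20
-1728 * (4 a)^3 = -1728 * (4*24)^3 mod 41 = 18
j = 18 * 20^(-1) mod 41 = 5

j = 5 (mod 41)


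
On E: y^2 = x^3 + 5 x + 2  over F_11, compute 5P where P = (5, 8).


k = 5 = 101_2 (binary, LSB first: 101)
Double-and-add from P = (5, 8):
  bit 0 = 1: acc = O + (5, 8) = (5, 8)
  bit 1 = 0: acc unchanged = (5, 8)
  bit 2 = 1: acc = (5, 8) + (8, 9) = (3, 0)

5P = (3, 0)


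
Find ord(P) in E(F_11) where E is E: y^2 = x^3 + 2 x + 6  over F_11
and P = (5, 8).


Compute successive multiples of P until we hit O:
  1P = (5, 8)
  2P = (1, 3)
  3P = (10, 5)
  4P = (10, 6)
  5P = (1, 8)
  6P = (5, 3)
  7P = O

ord(P) = 7


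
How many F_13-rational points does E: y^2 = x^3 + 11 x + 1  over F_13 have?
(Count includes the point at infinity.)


For each x in F_13, count y with y^2 = x^3 + 11 x + 1 mod 13:
  x = 0: RHS = 1, y in [1, 12]  -> 2 point(s)
  x = 1: RHS = 0, y in [0]  -> 1 point(s)
  x = 3: RHS = 9, y in [3, 10]  -> 2 point(s)
  x = 5: RHS = 12, y in [5, 8]  -> 2 point(s)
  x = 6: RHS = 10, y in [6, 7]  -> 2 point(s)
  x = 8: RHS = 3, y in [4, 9]  -> 2 point(s)
  x = 9: RHS = 10, y in [6, 7]  -> 2 point(s)
  x = 11: RHS = 10, y in [6, 7]  -> 2 point(s)
Affine points: 15. Add the point at infinity: total = 16.

#E(F_13) = 16


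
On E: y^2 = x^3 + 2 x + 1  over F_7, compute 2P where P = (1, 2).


Doubling: s = (3 x1^2 + a) / (2 y1)
s = (3*1^2 + 2) / (2*2) mod 7 = 3
x3 = s^2 - 2 x1 mod 7 = 3^2 - 2*1 = 0
y3 = s (x1 - x3) - y1 mod 7 = 3 * (1 - 0) - 2 = 1

2P = (0, 1)


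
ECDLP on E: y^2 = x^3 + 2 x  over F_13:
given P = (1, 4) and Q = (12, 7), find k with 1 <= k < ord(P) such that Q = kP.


Enumerate multiples of P until we hit Q = (12, 7):
  1P = (1, 4)
  2P = (12, 7)
Match found at i = 2.

k = 2


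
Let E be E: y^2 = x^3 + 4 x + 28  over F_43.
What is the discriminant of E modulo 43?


4 a^3 + 27 b^2 = 4*4^3 + 27*28^2 = 256 + 21168 = 21424
Delta = -16 * (21424) = -342784
Delta mod 43 = 12

Delta = 12 (mod 43)


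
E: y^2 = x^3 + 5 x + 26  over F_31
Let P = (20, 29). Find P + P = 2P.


Doubling: s = (3 x1^2 + a) / (2 y1)
s = (3*20^2 + 5) / (2*29) mod 31 = 1
x3 = s^2 - 2 x1 mod 31 = 1^2 - 2*20 = 23
y3 = s (x1 - x3) - y1 mod 31 = 1 * (20 - 23) - 29 = 30

2P = (23, 30)


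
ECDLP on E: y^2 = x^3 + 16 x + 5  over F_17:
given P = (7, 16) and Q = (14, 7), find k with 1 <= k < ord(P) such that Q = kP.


Enumerate multiples of P until we hit Q = (14, 7):
  1P = (7, 16)
  2P = (11, 4)
  3P = (8, 4)
  4P = (10, 3)
  5P = (15, 13)
  6P = (14, 10)
  7P = (12, 15)
  8P = (13, 9)
  9P = (13, 8)
  10P = (12, 2)
  11P = (14, 7)
Match found at i = 11.

k = 11


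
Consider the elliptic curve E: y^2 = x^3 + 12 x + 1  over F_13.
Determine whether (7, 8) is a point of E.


Check whether y^2 = x^3 + 12 x + 1 (mod 13) for (x, y) = (7, 8).
LHS: y^2 = 8^2 mod 13 = 12
RHS: x^3 + 12 x + 1 = 7^3 + 12*7 + 1 mod 13 = 12
LHS = RHS

Yes, on the curve


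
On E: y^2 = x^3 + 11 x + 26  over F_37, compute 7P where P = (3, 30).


k = 7 = 111_2 (binary, LSB first: 111)
Double-and-add from P = (3, 30):
  bit 0 = 1: acc = O + (3, 30) = (3, 30)
  bit 1 = 1: acc = (3, 30) + (21, 3) = (6, 30)
  bit 2 = 1: acc = (6, 30) + (28, 7) = (19, 29)

7P = (19, 29)


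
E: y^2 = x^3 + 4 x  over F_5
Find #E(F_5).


For each x in F_5, count y with y^2 = x^3 + 4 x + 0 mod 5:
  x = 0: RHS = 0, y in [0]  -> 1 point(s)
  x = 1: RHS = 0, y in [0]  -> 1 point(s)
  x = 2: RHS = 1, y in [1, 4]  -> 2 point(s)
  x = 3: RHS = 4, y in [2, 3]  -> 2 point(s)
  x = 4: RHS = 0, y in [0]  -> 1 point(s)
Affine points: 7. Add the point at infinity: total = 8.

#E(F_5) = 8


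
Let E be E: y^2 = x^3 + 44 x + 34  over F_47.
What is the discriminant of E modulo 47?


4 a^3 + 27 b^2 = 4*44^3 + 27*34^2 = 340736 + 31212 = 371948
Delta = -16 * (371948) = -5951168
Delta mod 47 = 19

Delta = 19 (mod 47)


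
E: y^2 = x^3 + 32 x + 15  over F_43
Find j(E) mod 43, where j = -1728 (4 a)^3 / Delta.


Delta = -16(4 a^3 + 27 b^2) mod 43 = 24
-1728 * (4 a)^3 = -1728 * (4*32)^3 mod 43 = 8
j = 8 * 24^(-1) mod 43 = 29

j = 29 (mod 43)


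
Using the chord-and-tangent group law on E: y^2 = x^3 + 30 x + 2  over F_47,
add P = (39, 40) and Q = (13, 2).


P != Q, so use the chord formula.
s = (y2 - y1) / (x2 - x1) = (9) / (21) mod 47 = 34
x3 = s^2 - x1 - x2 mod 47 = 34^2 - 39 - 13 = 23
y3 = s (x1 - x3) - y1 mod 47 = 34 * (39 - 23) - 40 = 34

P + Q = (23, 34)


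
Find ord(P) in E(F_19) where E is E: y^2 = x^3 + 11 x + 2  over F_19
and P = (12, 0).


Compute successive multiples of P until we hit O:
  1P = (12, 0)
  2P = O

ord(P) = 2


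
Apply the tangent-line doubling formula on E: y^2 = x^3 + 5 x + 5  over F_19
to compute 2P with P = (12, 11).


Doubling: s = (3 x1^2 + a) / (2 y1)
s = (3*12^2 + 5) / (2*11) mod 19 = 0
x3 = s^2 - 2 x1 mod 19 = 0^2 - 2*12 = 14
y3 = s (x1 - x3) - y1 mod 19 = 0 * (12 - 14) - 11 = 8

2P = (14, 8)


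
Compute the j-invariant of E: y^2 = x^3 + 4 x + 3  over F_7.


Delta = -16(4 a^3 + 27 b^2) mod 7 = 3
-1728 * (4 a)^3 = -1728 * (4*4)^3 mod 7 = 1
j = 1 * 3^(-1) mod 7 = 5

j = 5 (mod 7)


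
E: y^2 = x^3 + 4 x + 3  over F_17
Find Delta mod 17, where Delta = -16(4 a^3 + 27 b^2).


4 a^3 + 27 b^2 = 4*4^3 + 27*3^2 = 256 + 243 = 499
Delta = -16 * (499) = -7984
Delta mod 17 = 6

Delta = 6 (mod 17)


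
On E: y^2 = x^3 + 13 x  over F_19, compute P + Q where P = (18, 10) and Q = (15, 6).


P != Q, so use the chord formula.
s = (y2 - y1) / (x2 - x1) = (15) / (16) mod 19 = 14
x3 = s^2 - x1 - x2 mod 19 = 14^2 - 18 - 15 = 11
y3 = s (x1 - x3) - y1 mod 19 = 14 * (18 - 11) - 10 = 12

P + Q = (11, 12)


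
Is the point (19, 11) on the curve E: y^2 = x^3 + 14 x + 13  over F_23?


Check whether y^2 = x^3 + 14 x + 13 (mod 23) for (x, y) = (19, 11).
LHS: y^2 = 11^2 mod 23 = 6
RHS: x^3 + 14 x + 13 = 19^3 + 14*19 + 13 mod 23 = 8
LHS != RHS

No, not on the curve


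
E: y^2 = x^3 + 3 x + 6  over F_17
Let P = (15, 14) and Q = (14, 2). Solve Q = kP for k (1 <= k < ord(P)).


Enumerate multiples of P until we hit Q = (14, 2):
  1P = (15, 14)
  2P = (6, 6)
  3P = (14, 2)
Match found at i = 3.

k = 3


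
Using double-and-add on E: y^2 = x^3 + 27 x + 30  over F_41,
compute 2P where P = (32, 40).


k = 2 = 10_2 (binary, LSB first: 01)
Double-and-add from P = (32, 40):
  bit 0 = 0: acc unchanged = O
  bit 1 = 1: acc = O + (39, 3) = (39, 3)

2P = (39, 3)


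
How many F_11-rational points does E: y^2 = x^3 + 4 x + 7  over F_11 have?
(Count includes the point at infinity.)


For each x in F_11, count y with y^2 = x^3 + 4 x + 7 mod 11:
  x = 1: RHS = 1, y in [1, 10]  -> 2 point(s)
  x = 2: RHS = 1, y in [1, 10]  -> 2 point(s)
  x = 5: RHS = 9, y in [3, 8]  -> 2 point(s)
  x = 6: RHS = 5, y in [4, 7]  -> 2 point(s)
  x = 7: RHS = 4, y in [2, 9]  -> 2 point(s)
  x = 8: RHS = 1, y in [1, 10]  -> 2 point(s)
Affine points: 12. Add the point at infinity: total = 13.

#E(F_11) = 13


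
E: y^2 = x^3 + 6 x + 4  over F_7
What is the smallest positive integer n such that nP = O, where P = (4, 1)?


Compute successive multiples of P until we hit O:
  1P = (4, 1)
  2P = (0, 2)
  3P = (0, 5)
  4P = (4, 6)
  5P = O

ord(P) = 5


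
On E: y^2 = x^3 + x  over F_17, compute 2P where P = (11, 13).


Doubling: s = (3 x1^2 + a) / (2 y1)
s = (3*11^2 + 1) / (2*13) mod 17 = 14
x3 = s^2 - 2 x1 mod 17 = 14^2 - 2*11 = 4
y3 = s (x1 - x3) - y1 mod 17 = 14 * (11 - 4) - 13 = 0

2P = (4, 0)


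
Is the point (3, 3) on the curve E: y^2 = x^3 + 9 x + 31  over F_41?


Check whether y^2 = x^3 + 9 x + 31 (mod 41) for (x, y) = (3, 3).
LHS: y^2 = 3^2 mod 41 = 9
RHS: x^3 + 9 x + 31 = 3^3 + 9*3 + 31 mod 41 = 3
LHS != RHS

No, not on the curve


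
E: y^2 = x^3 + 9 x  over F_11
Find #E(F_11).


For each x in F_11, count y with y^2 = x^3 + 9 x + 0 mod 11:
  x = 0: RHS = 0, y in [0]  -> 1 point(s)
  x = 2: RHS = 4, y in [2, 9]  -> 2 point(s)
  x = 4: RHS = 1, y in [1, 10]  -> 2 point(s)
  x = 5: RHS = 5, y in [4, 7]  -> 2 point(s)
  x = 8: RHS = 1, y in [1, 10]  -> 2 point(s)
  x = 10: RHS = 1, y in [1, 10]  -> 2 point(s)
Affine points: 11. Add the point at infinity: total = 12.

#E(F_11) = 12


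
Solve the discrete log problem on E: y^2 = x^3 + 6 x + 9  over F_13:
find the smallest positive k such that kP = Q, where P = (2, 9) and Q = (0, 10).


Enumerate multiples of P until we hit Q = (0, 10):
  1P = (2, 9)
  2P = (10, 9)
  3P = (1, 4)
  4P = (9, 8)
  5P = (6, 12)
  6P = (8, 6)
  7P = (0, 3)
  8P = (7, 2)
  9P = (7, 11)
  10P = (0, 10)
Match found at i = 10.

k = 10


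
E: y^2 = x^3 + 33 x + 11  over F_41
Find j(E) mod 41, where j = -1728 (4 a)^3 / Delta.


Delta = -16(4 a^3 + 27 b^2) mod 41 = 12
-1728 * (4 a)^3 = -1728 * (4*33)^3 mod 41 = 13
j = 13 * 12^(-1) mod 41 = 25

j = 25 (mod 41)


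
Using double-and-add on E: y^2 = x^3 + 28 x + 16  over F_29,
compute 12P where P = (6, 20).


k = 12 = 1100_2 (binary, LSB first: 0011)
Double-and-add from P = (6, 20):
  bit 0 = 0: acc unchanged = O
  bit 1 = 0: acc unchanged = O
  bit 2 = 1: acc = O + (14, 7) = (14, 7)
  bit 3 = 1: acc = (14, 7) + (23, 3) = (28, 25)

12P = (28, 25)


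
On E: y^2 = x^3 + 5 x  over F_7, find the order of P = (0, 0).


Compute successive multiples of P until we hit O:
  1P = (0, 0)
  2P = O

ord(P) = 2


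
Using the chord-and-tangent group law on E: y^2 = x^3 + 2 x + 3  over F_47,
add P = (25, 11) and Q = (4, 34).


P != Q, so use the chord formula.
s = (y2 - y1) / (x2 - x1) = (23) / (26) mod 47 = 28
x3 = s^2 - x1 - x2 mod 47 = 28^2 - 25 - 4 = 3
y3 = s (x1 - x3) - y1 mod 47 = 28 * (25 - 3) - 11 = 41

P + Q = (3, 41)


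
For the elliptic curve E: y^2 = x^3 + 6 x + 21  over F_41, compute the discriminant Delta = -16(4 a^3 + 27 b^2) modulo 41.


4 a^3 + 27 b^2 = 4*6^3 + 27*21^2 = 864 + 11907 = 12771
Delta = -16 * (12771) = -204336
Delta mod 41 = 8

Delta = 8 (mod 41)


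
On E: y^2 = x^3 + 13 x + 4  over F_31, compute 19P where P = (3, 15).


k = 19 = 10011_2 (binary, LSB first: 11001)
Double-and-add from P = (3, 15):
  bit 0 = 1: acc = O + (3, 15) = (3, 15)
  bit 1 = 1: acc = (3, 15) + (13, 13) = (20, 7)
  bit 2 = 0: acc unchanged = (20, 7)
  bit 3 = 0: acc unchanged = (20, 7)
  bit 4 = 1: acc = (20, 7) + (2, 10) = (3, 16)

19P = (3, 16)


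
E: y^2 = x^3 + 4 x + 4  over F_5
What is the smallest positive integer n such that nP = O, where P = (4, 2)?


Compute successive multiples of P until we hit O:
  1P = (4, 2)
  2P = (1, 2)
  3P = (0, 3)
  4P = (2, 0)
  5P = (0, 2)
  6P = (1, 3)
  7P = (4, 3)
  8P = O

ord(P) = 8


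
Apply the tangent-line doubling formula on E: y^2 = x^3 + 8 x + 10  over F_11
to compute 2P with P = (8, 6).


Doubling: s = (3 x1^2 + a) / (2 y1)
s = (3*8^2 + 8) / (2*6) mod 11 = 2
x3 = s^2 - 2 x1 mod 11 = 2^2 - 2*8 = 10
y3 = s (x1 - x3) - y1 mod 11 = 2 * (8 - 10) - 6 = 1

2P = (10, 1)


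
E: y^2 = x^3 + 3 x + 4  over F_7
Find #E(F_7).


For each x in F_7, count y with y^2 = x^3 + 3 x + 4 mod 7:
  x = 0: RHS = 4, y in [2, 5]  -> 2 point(s)
  x = 1: RHS = 1, y in [1, 6]  -> 2 point(s)
  x = 2: RHS = 4, y in [2, 5]  -> 2 point(s)
  x = 5: RHS = 4, y in [2, 5]  -> 2 point(s)
  x = 6: RHS = 0, y in [0]  -> 1 point(s)
Affine points: 9. Add the point at infinity: total = 10.

#E(F_7) = 10


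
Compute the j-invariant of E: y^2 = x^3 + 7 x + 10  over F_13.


Delta = -16(4 a^3 + 27 b^2) mod 13 = 4
-1728 * (4 a)^3 = -1728 * (4*7)^3 mod 13 = 8
j = 8 * 4^(-1) mod 13 = 2

j = 2 (mod 13)


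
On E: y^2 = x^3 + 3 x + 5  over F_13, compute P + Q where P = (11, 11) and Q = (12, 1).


P != Q, so use the chord formula.
s = (y2 - y1) / (x2 - x1) = (3) / (1) mod 13 = 3
x3 = s^2 - x1 - x2 mod 13 = 3^2 - 11 - 12 = 12
y3 = s (x1 - x3) - y1 mod 13 = 3 * (11 - 12) - 11 = 12

P + Q = (12, 12)


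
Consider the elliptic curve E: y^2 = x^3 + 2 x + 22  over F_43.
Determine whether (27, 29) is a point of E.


Check whether y^2 = x^3 + 2 x + 22 (mod 43) for (x, y) = (27, 29).
LHS: y^2 = 29^2 mod 43 = 24
RHS: x^3 + 2 x + 22 = 27^3 + 2*27 + 22 mod 43 = 22
LHS != RHS

No, not on the curve


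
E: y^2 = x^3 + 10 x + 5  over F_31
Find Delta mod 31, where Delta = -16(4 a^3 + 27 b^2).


4 a^3 + 27 b^2 = 4*10^3 + 27*5^2 = 4000 + 675 = 4675
Delta = -16 * (4675) = -74800
Delta mod 31 = 3

Delta = 3 (mod 31)


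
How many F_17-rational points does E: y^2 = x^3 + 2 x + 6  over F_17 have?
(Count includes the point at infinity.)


For each x in F_17, count y with y^2 = x^3 + 2 x + 6 mod 17:
  x = 1: RHS = 9, y in [3, 14]  -> 2 point(s)
  x = 2: RHS = 1, y in [1, 16]  -> 2 point(s)
  x = 6: RHS = 13, y in [8, 9]  -> 2 point(s)
  x = 11: RHS = 16, y in [4, 13]  -> 2 point(s)
  x = 13: RHS = 2, y in [6, 11]  -> 2 point(s)
Affine points: 10. Add the point at infinity: total = 11.

#E(F_17) = 11


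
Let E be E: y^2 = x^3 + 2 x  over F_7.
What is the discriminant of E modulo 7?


4 a^3 + 27 b^2 = 4*2^3 + 27*0^2 = 32 + 0 = 32
Delta = -16 * (32) = -512
Delta mod 7 = 6

Delta = 6 (mod 7)


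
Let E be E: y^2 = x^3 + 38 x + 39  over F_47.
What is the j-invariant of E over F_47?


Delta = -16(4 a^3 + 27 b^2) mod 47 = 20
-1728 * (4 a)^3 = -1728 * (4*38)^3 mod 47 = 24
j = 24 * 20^(-1) mod 47 = 20

j = 20 (mod 47)


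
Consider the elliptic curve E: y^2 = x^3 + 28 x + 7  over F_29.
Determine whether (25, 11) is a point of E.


Check whether y^2 = x^3 + 28 x + 7 (mod 29) for (x, y) = (25, 11).
LHS: y^2 = 11^2 mod 29 = 5
RHS: x^3 + 28 x + 7 = 25^3 + 28*25 + 7 mod 29 = 5
LHS = RHS

Yes, on the curve


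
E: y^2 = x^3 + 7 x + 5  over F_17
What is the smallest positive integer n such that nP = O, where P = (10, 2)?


Compute successive multiples of P until we hit O:
  1P = (10, 2)
  2P = (13, 10)
  3P = (3, 11)
  4P = (6, 5)
  5P = (9, 10)
  6P = (11, 6)
  7P = (12, 7)
  8P = (14, 5)
  ... (continuing to 20P)
  20P = O

ord(P) = 20


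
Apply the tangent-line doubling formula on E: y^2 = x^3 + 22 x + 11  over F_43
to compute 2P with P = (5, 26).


Doubling: s = (3 x1^2 + a) / (2 y1)
s = (3*5^2 + 22) / (2*26) mod 43 = 6
x3 = s^2 - 2 x1 mod 43 = 6^2 - 2*5 = 26
y3 = s (x1 - x3) - y1 mod 43 = 6 * (5 - 26) - 26 = 20

2P = (26, 20)


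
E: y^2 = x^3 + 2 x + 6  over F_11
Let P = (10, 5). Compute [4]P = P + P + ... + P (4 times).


k = 4 = 100_2 (binary, LSB first: 001)
Double-and-add from P = (10, 5):
  bit 0 = 0: acc unchanged = O
  bit 1 = 0: acc unchanged = O
  bit 2 = 1: acc = O + (1, 8) = (1, 8)

4P = (1, 8)


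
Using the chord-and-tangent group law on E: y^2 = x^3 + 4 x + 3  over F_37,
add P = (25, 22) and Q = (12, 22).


P != Q, so use the chord formula.
s = (y2 - y1) / (x2 - x1) = (0) / (24) mod 37 = 0
x3 = s^2 - x1 - x2 mod 37 = 0^2 - 25 - 12 = 0
y3 = s (x1 - x3) - y1 mod 37 = 0 * (25 - 0) - 22 = 15

P + Q = (0, 15)


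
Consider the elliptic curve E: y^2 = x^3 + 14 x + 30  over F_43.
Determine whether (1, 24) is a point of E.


Check whether y^2 = x^3 + 14 x + 30 (mod 43) for (x, y) = (1, 24).
LHS: y^2 = 24^2 mod 43 = 17
RHS: x^3 + 14 x + 30 = 1^3 + 14*1 + 30 mod 43 = 2
LHS != RHS

No, not on the curve


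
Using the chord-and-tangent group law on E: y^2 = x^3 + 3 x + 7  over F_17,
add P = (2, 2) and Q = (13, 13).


P != Q, so use the chord formula.
s = (y2 - y1) / (x2 - x1) = (11) / (11) mod 17 = 1
x3 = s^2 - x1 - x2 mod 17 = 1^2 - 2 - 13 = 3
y3 = s (x1 - x3) - y1 mod 17 = 1 * (2 - 3) - 2 = 14

P + Q = (3, 14)


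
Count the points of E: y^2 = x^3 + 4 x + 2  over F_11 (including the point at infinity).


For each x in F_11, count y with y^2 = x^3 + 4 x + 2 mod 11:
  x = 4: RHS = 5, y in [4, 7]  -> 2 point(s)
  x = 5: RHS = 4, y in [2, 9]  -> 2 point(s)
  x = 6: RHS = 0, y in [0]  -> 1 point(s)
Affine points: 5. Add the point at infinity: total = 6.

#E(F_11) = 6


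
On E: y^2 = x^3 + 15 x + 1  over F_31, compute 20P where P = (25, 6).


k = 20 = 10100_2 (binary, LSB first: 00101)
Double-and-add from P = (25, 6):
  bit 0 = 0: acc unchanged = O
  bit 1 = 0: acc unchanged = O
  bit 2 = 1: acc = O + (14, 17) = (14, 17)
  bit 3 = 0: acc unchanged = (14, 17)
  bit 4 = 1: acc = (14, 17) + (10, 2) = (23, 19)

20P = (23, 19)


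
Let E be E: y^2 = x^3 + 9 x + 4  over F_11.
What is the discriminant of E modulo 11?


4 a^3 + 27 b^2 = 4*9^3 + 27*4^2 = 2916 + 432 = 3348
Delta = -16 * (3348) = -53568
Delta mod 11 = 2

Delta = 2 (mod 11)


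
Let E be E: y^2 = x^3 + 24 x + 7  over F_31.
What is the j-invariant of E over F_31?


Delta = -16(4 a^3 + 27 b^2) mod 31 = 9
-1728 * (4 a)^3 = -1728 * (4*24)^3 mod 31 = 30
j = 30 * 9^(-1) mod 31 = 24

j = 24 (mod 31)


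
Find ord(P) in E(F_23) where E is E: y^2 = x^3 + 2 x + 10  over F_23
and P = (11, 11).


Compute successive multiples of P until we hit O:
  1P = (11, 11)
  2P = (10, 15)
  3P = (18, 17)
  4P = (6, 13)
  5P = (8, 20)
  6P = (13, 18)
  7P = (17, 14)
  8P = (1, 17)
  ... (continuing to 20P)
  20P = O

ord(P) = 20


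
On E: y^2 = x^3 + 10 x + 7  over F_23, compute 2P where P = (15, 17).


Doubling: s = (3 x1^2 + a) / (2 y1)
s = (3*15^2 + 10) / (2*17) mod 23 = 10
x3 = s^2 - 2 x1 mod 23 = 10^2 - 2*15 = 1
y3 = s (x1 - x3) - y1 mod 23 = 10 * (15 - 1) - 17 = 8

2P = (1, 8)


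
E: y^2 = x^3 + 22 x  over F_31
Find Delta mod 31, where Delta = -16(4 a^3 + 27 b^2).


4 a^3 + 27 b^2 = 4*22^3 + 27*0^2 = 42592 + 0 = 42592
Delta = -16 * (42592) = -681472
Delta mod 31 = 1

Delta = 1 (mod 31)


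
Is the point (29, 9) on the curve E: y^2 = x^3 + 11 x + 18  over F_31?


Check whether y^2 = x^3 + 11 x + 18 (mod 31) for (x, y) = (29, 9).
LHS: y^2 = 9^2 mod 31 = 19
RHS: x^3 + 11 x + 18 = 29^3 + 11*29 + 18 mod 31 = 19
LHS = RHS

Yes, on the curve


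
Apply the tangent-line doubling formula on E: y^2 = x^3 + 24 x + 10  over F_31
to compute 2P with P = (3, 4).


Doubling: s = (3 x1^2 + a) / (2 y1)
s = (3*3^2 + 24) / (2*4) mod 31 = 18
x3 = s^2 - 2 x1 mod 31 = 18^2 - 2*3 = 8
y3 = s (x1 - x3) - y1 mod 31 = 18 * (3 - 8) - 4 = 30

2P = (8, 30)


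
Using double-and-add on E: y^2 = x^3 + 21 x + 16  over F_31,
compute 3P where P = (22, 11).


k = 3 = 11_2 (binary, LSB first: 11)
Double-and-add from P = (22, 11):
  bit 0 = 1: acc = O + (22, 11) = (22, 11)
  bit 1 = 1: acc = (22, 11) + (7, 14) = (7, 17)

3P = (7, 17)


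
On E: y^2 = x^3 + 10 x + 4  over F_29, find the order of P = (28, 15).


Compute successive multiples of P until we hit O:
  1P = (28, 15)
  2P = (26, 11)
  3P = (8, 25)
  4P = (15, 22)
  5P = (11, 16)
  6P = (18, 10)
  7P = (5, 11)
  8P = (19, 8)
  ... (continuing to 25P)
  25P = O

ord(P) = 25


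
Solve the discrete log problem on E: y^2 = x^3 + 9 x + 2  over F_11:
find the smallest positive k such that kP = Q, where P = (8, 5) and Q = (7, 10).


Enumerate multiples of P until we hit Q = (7, 10):
  1P = (8, 5)
  2P = (4, 5)
  3P = (10, 6)
  4P = (7, 1)
  5P = (1, 1)
  6P = (3, 1)
  7P = (9, 3)
  8P = (9, 8)
  9P = (3, 10)
  10P = (1, 10)
  11P = (7, 10)
Match found at i = 11.

k = 11


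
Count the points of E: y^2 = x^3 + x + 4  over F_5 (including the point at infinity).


For each x in F_5, count y with y^2 = x^3 + 1 x + 4 mod 5:
  x = 0: RHS = 4, y in [2, 3]  -> 2 point(s)
  x = 1: RHS = 1, y in [1, 4]  -> 2 point(s)
  x = 2: RHS = 4, y in [2, 3]  -> 2 point(s)
  x = 3: RHS = 4, y in [2, 3]  -> 2 point(s)
Affine points: 8. Add the point at infinity: total = 9.

#E(F_5) = 9


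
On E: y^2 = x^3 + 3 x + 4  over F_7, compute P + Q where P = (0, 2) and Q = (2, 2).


P != Q, so use the chord formula.
s = (y2 - y1) / (x2 - x1) = (0) / (2) mod 7 = 0
x3 = s^2 - x1 - x2 mod 7 = 0^2 - 0 - 2 = 5
y3 = s (x1 - x3) - y1 mod 7 = 0 * (0 - 5) - 2 = 5

P + Q = (5, 5)


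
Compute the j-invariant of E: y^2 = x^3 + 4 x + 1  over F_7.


Delta = -16(4 a^3 + 27 b^2) mod 7 = 1
-1728 * (4 a)^3 = -1728 * (4*4)^3 mod 7 = 1
j = 1 * 1^(-1) mod 7 = 1

j = 1 (mod 7)


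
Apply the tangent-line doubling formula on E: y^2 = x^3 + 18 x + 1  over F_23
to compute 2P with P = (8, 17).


Doubling: s = (3 x1^2 + a) / (2 y1)
s = (3*8^2 + 18) / (2*17) mod 23 = 17
x3 = s^2 - 2 x1 mod 23 = 17^2 - 2*8 = 20
y3 = s (x1 - x3) - y1 mod 23 = 17 * (8 - 20) - 17 = 9

2P = (20, 9)


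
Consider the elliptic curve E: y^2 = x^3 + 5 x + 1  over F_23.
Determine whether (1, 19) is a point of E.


Check whether y^2 = x^3 + 5 x + 1 (mod 23) for (x, y) = (1, 19).
LHS: y^2 = 19^2 mod 23 = 16
RHS: x^3 + 5 x + 1 = 1^3 + 5*1 + 1 mod 23 = 7
LHS != RHS

No, not on the curve


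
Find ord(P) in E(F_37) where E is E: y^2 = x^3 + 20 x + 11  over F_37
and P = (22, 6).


Compute successive multiples of P until we hit O:
  1P = (22, 6)
  2P = (14, 1)
  3P = (17, 11)
  4P = (36, 8)
  5P = (13, 27)
  6P = (28, 8)
  7P = (20, 7)
  8P = (23, 13)
  ... (continuing to 30P)
  30P = O

ord(P) = 30


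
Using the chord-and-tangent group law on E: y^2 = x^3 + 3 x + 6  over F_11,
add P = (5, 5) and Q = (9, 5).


P != Q, so use the chord formula.
s = (y2 - y1) / (x2 - x1) = (0) / (4) mod 11 = 0
x3 = s^2 - x1 - x2 mod 11 = 0^2 - 5 - 9 = 8
y3 = s (x1 - x3) - y1 mod 11 = 0 * (5 - 8) - 5 = 6

P + Q = (8, 6)


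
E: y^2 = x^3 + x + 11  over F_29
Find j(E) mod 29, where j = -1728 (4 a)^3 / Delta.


Delta = -16(4 a^3 + 27 b^2) mod 29 = 9
-1728 * (4 a)^3 = -1728 * (4*1)^3 mod 29 = 14
j = 14 * 9^(-1) mod 29 = 8

j = 8 (mod 29)


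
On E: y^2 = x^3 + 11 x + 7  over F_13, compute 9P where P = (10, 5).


k = 9 = 1001_2 (binary, LSB first: 1001)
Double-and-add from P = (10, 5):
  bit 0 = 1: acc = O + (10, 5) = (10, 5)
  bit 1 = 0: acc unchanged = (10, 5)
  bit 2 = 0: acc unchanged = (10, 5)
  bit 3 = 1: acc = (10, 5) + (8, 3) = (9, 9)

9P = (9, 9)


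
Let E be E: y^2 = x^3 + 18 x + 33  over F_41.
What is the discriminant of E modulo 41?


4 a^3 + 27 b^2 = 4*18^3 + 27*33^2 = 23328 + 29403 = 52731
Delta = -16 * (52731) = -843696
Delta mod 41 = 2

Delta = 2 (mod 41)


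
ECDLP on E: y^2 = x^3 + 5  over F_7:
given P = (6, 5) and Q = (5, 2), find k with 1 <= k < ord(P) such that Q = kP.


Enumerate multiples of P until we hit Q = (5, 2):
  1P = (6, 5)
  2P = (3, 5)
  3P = (5, 2)
Match found at i = 3.

k = 3


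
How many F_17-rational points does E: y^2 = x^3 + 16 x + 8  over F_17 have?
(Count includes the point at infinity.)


For each x in F_17, count y with y^2 = x^3 + 16 x + 8 mod 17:
  x = 0: RHS = 8, y in [5, 12]  -> 2 point(s)
  x = 1: RHS = 8, y in [5, 12]  -> 2 point(s)
  x = 3: RHS = 15, y in [7, 10]  -> 2 point(s)
  x = 4: RHS = 0, y in [0]  -> 1 point(s)
  x = 5: RHS = 9, y in [3, 14]  -> 2 point(s)
  x = 7: RHS = 4, y in [2, 15]  -> 2 point(s)
  x = 8: RHS = 2, y in [6, 11]  -> 2 point(s)
  x = 11: RHS = 2, y in [6, 11]  -> 2 point(s)
  x = 13: RHS = 16, y in [4, 13]  -> 2 point(s)
  x = 14: RHS = 1, y in [1, 16]  -> 2 point(s)
  x = 15: RHS = 2, y in [6, 11]  -> 2 point(s)
  x = 16: RHS = 8, y in [5, 12]  -> 2 point(s)
Affine points: 23. Add the point at infinity: total = 24.

#E(F_17) = 24


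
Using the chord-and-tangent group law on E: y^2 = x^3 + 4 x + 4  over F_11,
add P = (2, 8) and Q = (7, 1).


P != Q, so use the chord formula.
s = (y2 - y1) / (x2 - x1) = (4) / (5) mod 11 = 3
x3 = s^2 - x1 - x2 mod 11 = 3^2 - 2 - 7 = 0
y3 = s (x1 - x3) - y1 mod 11 = 3 * (2 - 0) - 8 = 9

P + Q = (0, 9)


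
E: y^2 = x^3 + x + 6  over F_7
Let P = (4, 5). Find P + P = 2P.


Doubling: s = (3 x1^2 + a) / (2 y1)
s = (3*4^2 + 1) / (2*5) mod 7 = 0
x3 = s^2 - 2 x1 mod 7 = 0^2 - 2*4 = 6
y3 = s (x1 - x3) - y1 mod 7 = 0 * (4 - 6) - 5 = 2

2P = (6, 2)


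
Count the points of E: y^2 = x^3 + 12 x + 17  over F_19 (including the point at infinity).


For each x in F_19, count y with y^2 = x^3 + 12 x + 17 mod 19:
  x = 0: RHS = 17, y in [6, 13]  -> 2 point(s)
  x = 1: RHS = 11, y in [7, 12]  -> 2 point(s)
  x = 2: RHS = 11, y in [7, 12]  -> 2 point(s)
  x = 3: RHS = 4, y in [2, 17]  -> 2 point(s)
  x = 6: RHS = 1, y in [1, 18]  -> 2 point(s)
  x = 7: RHS = 7, y in [8, 11]  -> 2 point(s)
  x = 8: RHS = 17, y in [6, 13]  -> 2 point(s)
  x = 10: RHS = 16, y in [4, 15]  -> 2 point(s)
  x = 11: RHS = 17, y in [6, 13]  -> 2 point(s)
  x = 15: RHS = 0, y in [0]  -> 1 point(s)
  x = 16: RHS = 11, y in [7, 12]  -> 2 point(s)
  x = 17: RHS = 4, y in [2, 17]  -> 2 point(s)
  x = 18: RHS = 4, y in [2, 17]  -> 2 point(s)
Affine points: 25. Add the point at infinity: total = 26.

#E(F_19) = 26


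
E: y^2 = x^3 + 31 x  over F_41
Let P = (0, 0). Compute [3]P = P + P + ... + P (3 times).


k = 3 = 11_2 (binary, LSB first: 11)
Double-and-add from P = (0, 0):
  bit 0 = 1: acc = O + (0, 0) = (0, 0)
  bit 1 = 1: acc = (0, 0) + O = (0, 0)

3P = (0, 0)


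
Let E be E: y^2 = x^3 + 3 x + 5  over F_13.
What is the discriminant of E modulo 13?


4 a^3 + 27 b^2 = 4*3^3 + 27*5^2 = 108 + 675 = 783
Delta = -16 * (783) = -12528
Delta mod 13 = 4

Delta = 4 (mod 13)


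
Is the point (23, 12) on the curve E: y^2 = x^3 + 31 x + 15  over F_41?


Check whether y^2 = x^3 + 31 x + 15 (mod 41) for (x, y) = (23, 12).
LHS: y^2 = 12^2 mod 41 = 21
RHS: x^3 + 31 x + 15 = 23^3 + 31*23 + 15 mod 41 = 21
LHS = RHS

Yes, on the curve


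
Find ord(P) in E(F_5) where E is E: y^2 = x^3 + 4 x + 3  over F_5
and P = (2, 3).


Compute successive multiples of P until we hit O:
  1P = (2, 3)
  2P = (2, 2)
  3P = O

ord(P) = 3


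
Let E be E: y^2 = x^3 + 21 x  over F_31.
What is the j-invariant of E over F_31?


Delta = -16(4 a^3 + 27 b^2) mod 31 = 16
-1728 * (4 a)^3 = -1728 * (4*21)^3 mod 31 = 27
j = 27 * 16^(-1) mod 31 = 23

j = 23 (mod 31)


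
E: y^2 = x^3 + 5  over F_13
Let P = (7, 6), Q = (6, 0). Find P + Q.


P != Q, so use the chord formula.
s = (y2 - y1) / (x2 - x1) = (7) / (12) mod 13 = 6
x3 = s^2 - x1 - x2 mod 13 = 6^2 - 7 - 6 = 10
y3 = s (x1 - x3) - y1 mod 13 = 6 * (7 - 10) - 6 = 2

P + Q = (10, 2)


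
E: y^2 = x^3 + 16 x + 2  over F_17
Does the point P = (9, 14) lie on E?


Check whether y^2 = x^3 + 16 x + 2 (mod 17) for (x, y) = (9, 14).
LHS: y^2 = 14^2 mod 17 = 9
RHS: x^3 + 16 x + 2 = 9^3 + 16*9 + 2 mod 17 = 8
LHS != RHS

No, not on the curve


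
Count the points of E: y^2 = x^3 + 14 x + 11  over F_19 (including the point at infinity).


For each x in F_19, count y with y^2 = x^3 + 14 x + 11 mod 19:
  x = 0: RHS = 11, y in [7, 12]  -> 2 point(s)
  x = 1: RHS = 7, y in [8, 11]  -> 2 point(s)
  x = 2: RHS = 9, y in [3, 16]  -> 2 point(s)
  x = 3: RHS = 4, y in [2, 17]  -> 2 point(s)
  x = 4: RHS = 17, y in [6, 13]  -> 2 point(s)
  x = 5: RHS = 16, y in [4, 15]  -> 2 point(s)
  x = 6: RHS = 7, y in [8, 11]  -> 2 point(s)
  x = 9: RHS = 11, y in [7, 12]  -> 2 point(s)
  x = 10: RHS = 11, y in [7, 12]  -> 2 point(s)
  x = 12: RHS = 7, y in [8, 11]  -> 2 point(s)
  x = 14: RHS = 6, y in [5, 14]  -> 2 point(s)
  x = 15: RHS = 5, y in [9, 10]  -> 2 point(s)
Affine points: 24. Add the point at infinity: total = 25.

#E(F_19) = 25


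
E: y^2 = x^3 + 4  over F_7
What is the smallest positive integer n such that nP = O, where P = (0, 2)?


Compute successive multiples of P until we hit O:
  1P = (0, 2)
  2P = (0, 5)
  3P = O

ord(P) = 3


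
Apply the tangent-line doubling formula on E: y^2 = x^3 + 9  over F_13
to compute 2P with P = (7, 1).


Doubling: s = (3 x1^2 + a) / (2 y1)
s = (3*7^2 + 0) / (2*1) mod 13 = 2
x3 = s^2 - 2 x1 mod 13 = 2^2 - 2*7 = 3
y3 = s (x1 - x3) - y1 mod 13 = 2 * (7 - 3) - 1 = 7

2P = (3, 7)


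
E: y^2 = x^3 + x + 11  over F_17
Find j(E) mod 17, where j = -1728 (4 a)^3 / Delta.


Delta = -16(4 a^3 + 27 b^2) mod 17 = 7
-1728 * (4 a)^3 = -1728 * (4*1)^3 mod 17 = 10
j = 10 * 7^(-1) mod 17 = 16

j = 16 (mod 17)


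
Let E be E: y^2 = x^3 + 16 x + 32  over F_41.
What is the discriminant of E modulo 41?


4 a^3 + 27 b^2 = 4*16^3 + 27*32^2 = 16384 + 27648 = 44032
Delta = -16 * (44032) = -704512
Delta mod 41 = 32

Delta = 32 (mod 41)


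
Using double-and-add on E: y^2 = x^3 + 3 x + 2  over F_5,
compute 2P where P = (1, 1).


k = 2 = 10_2 (binary, LSB first: 01)
Double-and-add from P = (1, 1):
  bit 0 = 0: acc unchanged = O
  bit 1 = 1: acc = O + (2, 1) = (2, 1)

2P = (2, 1)


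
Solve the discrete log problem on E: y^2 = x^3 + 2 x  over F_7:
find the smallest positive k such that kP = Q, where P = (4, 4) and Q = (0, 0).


Enumerate multiples of P until we hit Q = (0, 0):
  1P = (4, 4)
  2P = (0, 0)
Match found at i = 2.

k = 2


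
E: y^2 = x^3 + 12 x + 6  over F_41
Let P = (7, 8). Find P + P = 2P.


Doubling: s = (3 x1^2 + a) / (2 y1)
s = (3*7^2 + 12) / (2*8) mod 41 = 33
x3 = s^2 - 2 x1 mod 41 = 33^2 - 2*7 = 9
y3 = s (x1 - x3) - y1 mod 41 = 33 * (7 - 9) - 8 = 8

2P = (9, 8)


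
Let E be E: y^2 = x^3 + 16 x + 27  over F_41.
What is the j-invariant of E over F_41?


Delta = -16(4 a^3 + 27 b^2) mod 41 = 3
-1728 * (4 a)^3 = -1728 * (4*16)^3 mod 41 = 19
j = 19 * 3^(-1) mod 41 = 20

j = 20 (mod 41)


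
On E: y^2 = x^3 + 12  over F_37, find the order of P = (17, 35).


Compute successive multiples of P until we hit O:
  1P = (17, 35)
  2P = (19, 10)
  3P = (0, 30)
  4P = (27, 23)
  5P = (27, 14)
  6P = (0, 7)
  7P = (19, 27)
  8P = (17, 2)
  ... (continuing to 9P)
  9P = O

ord(P) = 9


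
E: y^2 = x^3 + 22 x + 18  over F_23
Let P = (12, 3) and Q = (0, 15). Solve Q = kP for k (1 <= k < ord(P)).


Enumerate multiples of P until we hit Q = (0, 15):
  1P = (12, 3)
  2P = (0, 8)
  3P = (19, 21)
  4P = (8, 4)
  5P = (16, 21)
  6P = (21, 14)
  7P = (2, 22)
  8P = (11, 2)
  9P = (1, 8)
  10P = (18, 6)
  11P = (22, 15)
  12P = (7, 3)
  13P = (4, 20)
  14P = (9, 5)
  15P = (5, 0)
  16P = (9, 18)
  17P = (4, 3)
  18P = (7, 20)
  19P = (22, 8)
  20P = (18, 17)
  21P = (1, 15)
  22P = (11, 21)
  23P = (2, 1)
  24P = (21, 9)
  25P = (16, 2)
  26P = (8, 19)
  27P = (19, 2)
  28P = (0, 15)
Match found at i = 28.

k = 28


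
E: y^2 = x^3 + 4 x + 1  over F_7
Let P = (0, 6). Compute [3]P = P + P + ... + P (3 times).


k = 3 = 11_2 (binary, LSB first: 11)
Double-and-add from P = (0, 6):
  bit 0 = 1: acc = O + (0, 6) = (0, 6)
  bit 1 = 1: acc = (0, 6) + (4, 2) = (4, 5)

3P = (4, 5)


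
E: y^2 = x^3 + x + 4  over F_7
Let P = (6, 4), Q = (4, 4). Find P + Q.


P != Q, so use the chord formula.
s = (y2 - y1) / (x2 - x1) = (0) / (5) mod 7 = 0
x3 = s^2 - x1 - x2 mod 7 = 0^2 - 6 - 4 = 4
y3 = s (x1 - x3) - y1 mod 7 = 0 * (6 - 4) - 4 = 3

P + Q = (4, 3)


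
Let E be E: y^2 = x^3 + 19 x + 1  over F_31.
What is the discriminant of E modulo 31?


4 a^3 + 27 b^2 = 4*19^3 + 27*1^2 = 27436 + 27 = 27463
Delta = -16 * (27463) = -439408
Delta mod 31 = 17

Delta = 17 (mod 31)


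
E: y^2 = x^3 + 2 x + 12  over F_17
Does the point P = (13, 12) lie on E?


Check whether y^2 = x^3 + 2 x + 12 (mod 17) for (x, y) = (13, 12).
LHS: y^2 = 12^2 mod 17 = 8
RHS: x^3 + 2 x + 12 = 13^3 + 2*13 + 12 mod 17 = 8
LHS = RHS

Yes, on the curve


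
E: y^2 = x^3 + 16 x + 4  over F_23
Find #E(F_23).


For each x in F_23, count y with y^2 = x^3 + 16 x + 4 mod 23:
  x = 0: RHS = 4, y in [2, 21]  -> 2 point(s)
  x = 5: RHS = 2, y in [5, 18]  -> 2 point(s)
  x = 8: RHS = 0, y in [0]  -> 1 point(s)
  x = 9: RHS = 3, y in [7, 16]  -> 2 point(s)
  x = 11: RHS = 16, y in [4, 19]  -> 2 point(s)
  x = 15: RHS = 8, y in [10, 13]  -> 2 point(s)
  x = 16: RHS = 9, y in [3, 20]  -> 2 point(s)
  x = 18: RHS = 6, y in [11, 12]  -> 2 point(s)
Affine points: 15. Add the point at infinity: total = 16.

#E(F_23) = 16


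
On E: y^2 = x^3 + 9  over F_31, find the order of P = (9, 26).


Compute successive multiples of P until we hit O:
  1P = (9, 26)
  2P = (21, 30)
  3P = (8, 26)
  4P = (14, 5)
  5P = (12, 30)
  6P = (29, 30)
  7P = (29, 1)
  8P = (12, 1)
  ... (continuing to 13P)
  13P = O

ord(P) = 13


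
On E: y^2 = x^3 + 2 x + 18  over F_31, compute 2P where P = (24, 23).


Doubling: s = (3 x1^2 + a) / (2 y1)
s = (3*24^2 + 2) / (2*23) mod 31 = 12
x3 = s^2 - 2 x1 mod 31 = 12^2 - 2*24 = 3
y3 = s (x1 - x3) - y1 mod 31 = 12 * (24 - 3) - 23 = 12

2P = (3, 12)


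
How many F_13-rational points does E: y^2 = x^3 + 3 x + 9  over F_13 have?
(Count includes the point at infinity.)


For each x in F_13, count y with y^2 = x^3 + 3 x + 9 mod 13:
  x = 0: RHS = 9, y in [3, 10]  -> 2 point(s)
  x = 1: RHS = 0, y in [0]  -> 1 point(s)
  x = 2: RHS = 10, y in [6, 7]  -> 2 point(s)
  x = 6: RHS = 9, y in [3, 10]  -> 2 point(s)
  x = 7: RHS = 9, y in [3, 10]  -> 2 point(s)
  x = 8: RHS = 12, y in [5, 8]  -> 2 point(s)
  x = 10: RHS = 12, y in [5, 8]  -> 2 point(s)
Affine points: 13. Add the point at infinity: total = 14.

#E(F_13) = 14


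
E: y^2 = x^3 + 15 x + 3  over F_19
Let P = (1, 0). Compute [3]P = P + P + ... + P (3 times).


k = 3 = 11_2 (binary, LSB first: 11)
Double-and-add from P = (1, 0):
  bit 0 = 1: acc = O + (1, 0) = (1, 0)
  bit 1 = 1: acc = (1, 0) + O = (1, 0)

3P = (1, 0)


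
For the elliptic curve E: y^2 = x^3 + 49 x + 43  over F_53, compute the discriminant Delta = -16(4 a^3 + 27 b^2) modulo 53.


4 a^3 + 27 b^2 = 4*49^3 + 27*43^2 = 470596 + 49923 = 520519
Delta = -16 * (520519) = -8328304
Delta mod 53 = 10

Delta = 10 (mod 53)


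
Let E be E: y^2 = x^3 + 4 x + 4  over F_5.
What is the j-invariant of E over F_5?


Delta = -16(4 a^3 + 27 b^2) mod 5 = 2
-1728 * (4 a)^3 = -1728 * (4*4)^3 mod 5 = 2
j = 2 * 2^(-1) mod 5 = 1

j = 1 (mod 5)


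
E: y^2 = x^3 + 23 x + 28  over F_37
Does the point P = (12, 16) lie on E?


Check whether y^2 = x^3 + 23 x + 28 (mod 37) for (x, y) = (12, 16).
LHS: y^2 = 16^2 mod 37 = 34
RHS: x^3 + 23 x + 28 = 12^3 + 23*12 + 28 mod 37 = 34
LHS = RHS

Yes, on the curve


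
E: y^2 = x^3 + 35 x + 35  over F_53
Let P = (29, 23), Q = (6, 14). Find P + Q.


P != Q, so use the chord formula.
s = (y2 - y1) / (x2 - x1) = (44) / (30) mod 53 = 5
x3 = s^2 - x1 - x2 mod 53 = 5^2 - 29 - 6 = 43
y3 = s (x1 - x3) - y1 mod 53 = 5 * (29 - 43) - 23 = 13

P + Q = (43, 13)


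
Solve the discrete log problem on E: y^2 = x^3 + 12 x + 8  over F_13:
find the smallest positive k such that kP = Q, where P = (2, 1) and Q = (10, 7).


Enumerate multiples of P until we hit Q = (10, 7):
  1P = (2, 1)
  2P = (10, 7)
Match found at i = 2.

k = 2


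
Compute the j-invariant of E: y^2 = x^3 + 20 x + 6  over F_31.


Delta = -16(4 a^3 + 27 b^2) mod 31 = 6
-1728 * (4 a)^3 = -1728 * (4*20)^3 mod 31 = 1
j = 1 * 6^(-1) mod 31 = 26

j = 26 (mod 31)


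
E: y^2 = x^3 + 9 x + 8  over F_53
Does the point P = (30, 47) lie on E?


Check whether y^2 = x^3 + 9 x + 8 (mod 53) for (x, y) = (30, 47).
LHS: y^2 = 47^2 mod 53 = 36
RHS: x^3 + 9 x + 8 = 30^3 + 9*30 + 8 mod 53 = 36
LHS = RHS

Yes, on the curve


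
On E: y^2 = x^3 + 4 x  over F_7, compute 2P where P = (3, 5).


Doubling: s = (3 x1^2 + a) / (2 y1)
s = (3*3^2 + 4) / (2*5) mod 7 = 1
x3 = s^2 - 2 x1 mod 7 = 1^2 - 2*3 = 2
y3 = s (x1 - x3) - y1 mod 7 = 1 * (3 - 2) - 5 = 3

2P = (2, 3)


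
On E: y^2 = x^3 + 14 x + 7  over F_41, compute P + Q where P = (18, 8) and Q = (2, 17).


P != Q, so use the chord formula.
s = (y2 - y1) / (x2 - x1) = (9) / (25) mod 41 = 2
x3 = s^2 - x1 - x2 mod 41 = 2^2 - 18 - 2 = 25
y3 = s (x1 - x3) - y1 mod 41 = 2 * (18 - 25) - 8 = 19

P + Q = (25, 19)


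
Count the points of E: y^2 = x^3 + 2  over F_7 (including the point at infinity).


For each x in F_7, count y with y^2 = x^3 + 0 x + 2 mod 7:
  x = 0: RHS = 2, y in [3, 4]  -> 2 point(s)
  x = 3: RHS = 1, y in [1, 6]  -> 2 point(s)
  x = 5: RHS = 1, y in [1, 6]  -> 2 point(s)
  x = 6: RHS = 1, y in [1, 6]  -> 2 point(s)
Affine points: 8. Add the point at infinity: total = 9.

#E(F_7) = 9


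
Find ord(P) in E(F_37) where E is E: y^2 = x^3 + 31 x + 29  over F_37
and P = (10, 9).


Compute successive multiples of P until we hit O:
  1P = (10, 9)
  2P = (33, 10)
  3P = (21, 5)
  4P = (15, 13)
  5P = (23, 25)
  6P = (25, 1)
  7P = (11, 31)
  8P = (19, 15)
  ... (continuing to 22P)
  22P = O

ord(P) = 22


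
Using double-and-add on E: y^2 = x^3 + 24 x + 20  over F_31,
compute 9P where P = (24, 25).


k = 9 = 1001_2 (binary, LSB first: 1001)
Double-and-add from P = (24, 25):
  bit 0 = 1: acc = O + (24, 25) = (24, 25)
  bit 1 = 0: acc unchanged = (24, 25)
  bit 2 = 0: acc unchanged = (24, 25)
  bit 3 = 1: acc = (24, 25) + (22, 6) = (21, 19)

9P = (21, 19)


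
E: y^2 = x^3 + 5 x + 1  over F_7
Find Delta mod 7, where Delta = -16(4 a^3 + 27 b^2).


4 a^3 + 27 b^2 = 4*5^3 + 27*1^2 = 500 + 27 = 527
Delta = -16 * (527) = -8432
Delta mod 7 = 3

Delta = 3 (mod 7)


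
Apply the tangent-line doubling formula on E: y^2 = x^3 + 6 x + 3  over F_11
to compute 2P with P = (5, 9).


Doubling: s = (3 x1^2 + a) / (2 y1)
s = (3*5^2 + 6) / (2*9) mod 11 = 10
x3 = s^2 - 2 x1 mod 11 = 10^2 - 2*5 = 2
y3 = s (x1 - x3) - y1 mod 11 = 10 * (5 - 2) - 9 = 10

2P = (2, 10)
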